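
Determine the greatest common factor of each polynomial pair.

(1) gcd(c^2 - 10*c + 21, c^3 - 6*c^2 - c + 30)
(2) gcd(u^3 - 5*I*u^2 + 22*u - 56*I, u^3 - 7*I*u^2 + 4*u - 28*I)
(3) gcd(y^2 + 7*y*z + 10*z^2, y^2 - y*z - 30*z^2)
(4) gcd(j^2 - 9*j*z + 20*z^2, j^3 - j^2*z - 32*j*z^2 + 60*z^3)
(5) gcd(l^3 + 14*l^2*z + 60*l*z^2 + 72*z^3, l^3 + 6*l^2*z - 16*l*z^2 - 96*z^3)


(1) = c - 3
(2) = gcd((u - 7*I)*(u - 2*I)*(u + 4*I), (u - 7*I)*(u - 2*I)*(u + 2*I)) = u^2 - 9*I*u - 14
(3) = gcd((y + 2*z)*(y + 5*z), (y - 6*z)*(y + 5*z)) = y + 5*z
(4) = gcd((j - 5*z)*(j - 4*z), (j - 5*z)*(j - 2*z)*(j + 6*z)) = -j + 5*z
(5) = gcd((l + 2*z)*(l + 6*z)^2, (l - 4*z)*(l + 4*z)*(l + 6*z)) = l + 6*z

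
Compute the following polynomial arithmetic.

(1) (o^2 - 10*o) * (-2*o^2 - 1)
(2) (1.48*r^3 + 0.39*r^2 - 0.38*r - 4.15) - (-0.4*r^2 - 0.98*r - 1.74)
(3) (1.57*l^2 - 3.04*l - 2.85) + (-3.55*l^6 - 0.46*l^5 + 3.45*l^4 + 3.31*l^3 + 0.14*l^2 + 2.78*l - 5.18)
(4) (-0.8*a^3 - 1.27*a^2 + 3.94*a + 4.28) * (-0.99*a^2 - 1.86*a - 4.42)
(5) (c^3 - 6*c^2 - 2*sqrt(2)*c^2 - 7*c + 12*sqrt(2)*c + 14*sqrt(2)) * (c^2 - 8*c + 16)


(1) = -2*o^4 + 20*o^3 - o^2 + 10*o
(2) = 1.48*r^3 + 0.79*r^2 + 0.6*r - 2.41
(3) = -3.55*l^6 - 0.46*l^5 + 3.45*l^4 + 3.31*l^3 + 1.71*l^2 - 0.26*l - 8.03
(4) = 0.792*a^5 + 2.7453*a^4 + 1.9976*a^3 - 5.9522*a^2 - 25.3756*a - 18.9176
(5) = c^5 - 14*c^4 - 2*sqrt(2)*c^4 + 28*sqrt(2)*c^3 + 57*c^3 - 114*sqrt(2)*c^2 - 40*c^2 - 112*c + 80*sqrt(2)*c + 224*sqrt(2)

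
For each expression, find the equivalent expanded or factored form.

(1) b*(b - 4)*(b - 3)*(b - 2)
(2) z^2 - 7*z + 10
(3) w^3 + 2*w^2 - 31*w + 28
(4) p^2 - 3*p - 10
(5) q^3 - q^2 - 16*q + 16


(1) = b^4 - 9*b^3 + 26*b^2 - 24*b
(2) = (z - 5)*(z - 2)
(3) = (w - 4)*(w - 1)*(w + 7)
(4) = (p - 5)*(p + 2)
(5) = (q - 4)*(q - 1)*(q + 4)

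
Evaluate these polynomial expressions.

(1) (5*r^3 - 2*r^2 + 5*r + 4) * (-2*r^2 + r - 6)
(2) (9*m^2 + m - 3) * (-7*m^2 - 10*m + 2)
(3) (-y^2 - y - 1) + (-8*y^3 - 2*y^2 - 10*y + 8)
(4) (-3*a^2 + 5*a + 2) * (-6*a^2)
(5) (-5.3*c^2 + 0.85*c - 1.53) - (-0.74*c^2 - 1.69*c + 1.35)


(1) = -10*r^5 + 9*r^4 - 42*r^3 + 9*r^2 - 26*r - 24
(2) = -63*m^4 - 97*m^3 + 29*m^2 + 32*m - 6
(3) = -8*y^3 - 3*y^2 - 11*y + 7
(4) = 18*a^4 - 30*a^3 - 12*a^2
(5) = -4.56*c^2 + 2.54*c - 2.88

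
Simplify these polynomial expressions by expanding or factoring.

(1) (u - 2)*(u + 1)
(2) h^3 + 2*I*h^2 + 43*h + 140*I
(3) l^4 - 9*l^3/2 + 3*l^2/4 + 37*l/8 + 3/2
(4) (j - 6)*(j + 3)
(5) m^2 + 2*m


(1) = u^2 - u - 2
(2) = (h - 7*I)*(h + 4*I)*(h + 5*I)
(3) = (l - 4)*(l - 3/2)*(l + 1/2)^2
(4) = j^2 - 3*j - 18
(5) = m*(m + 2)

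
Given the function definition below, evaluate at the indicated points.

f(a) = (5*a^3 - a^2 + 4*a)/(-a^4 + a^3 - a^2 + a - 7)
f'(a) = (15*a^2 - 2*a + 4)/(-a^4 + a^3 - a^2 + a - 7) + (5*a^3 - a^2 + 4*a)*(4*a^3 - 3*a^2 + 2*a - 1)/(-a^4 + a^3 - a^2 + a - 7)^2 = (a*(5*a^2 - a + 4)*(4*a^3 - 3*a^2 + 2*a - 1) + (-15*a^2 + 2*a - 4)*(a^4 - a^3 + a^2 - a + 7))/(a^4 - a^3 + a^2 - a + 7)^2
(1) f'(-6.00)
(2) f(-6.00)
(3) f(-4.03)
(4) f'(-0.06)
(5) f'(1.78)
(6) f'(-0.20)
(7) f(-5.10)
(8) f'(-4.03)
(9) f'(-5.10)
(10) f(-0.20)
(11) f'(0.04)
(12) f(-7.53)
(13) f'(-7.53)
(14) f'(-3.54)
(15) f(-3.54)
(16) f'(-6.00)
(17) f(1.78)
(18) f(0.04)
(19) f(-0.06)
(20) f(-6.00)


(1) = 0.10
(2) = 0.73
(3) = 1.01
(4) = -0.59
(5) = -0.68
(6) = -0.66
(7) = 0.84
(8) = 0.19
(9) = 0.14
(10) = 0.12
(11) = -0.57
(12) = 0.60
(13) = 0.07
(14) = 0.21
(15) = 1.11
(16) = 0.10
(17) = -2.51
(18) = -0.02
(19) = 0.03
(20) = 0.73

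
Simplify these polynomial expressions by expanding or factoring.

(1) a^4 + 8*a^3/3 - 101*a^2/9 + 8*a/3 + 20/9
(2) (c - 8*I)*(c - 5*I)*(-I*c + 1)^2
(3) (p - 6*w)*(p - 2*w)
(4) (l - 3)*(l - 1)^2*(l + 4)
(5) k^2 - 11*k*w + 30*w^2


(1) = (a - 2)*(a - 2/3)*(a + 1/3)*(a + 5)
(2) = -c^4 + 11*I*c^3 + 15*c^2 + 67*I*c - 40
(3) = p^2 - 8*p*w + 12*w^2
(4) = l^4 - l^3 - 13*l^2 + 25*l - 12
(5) = (k - 6*w)*(k - 5*w)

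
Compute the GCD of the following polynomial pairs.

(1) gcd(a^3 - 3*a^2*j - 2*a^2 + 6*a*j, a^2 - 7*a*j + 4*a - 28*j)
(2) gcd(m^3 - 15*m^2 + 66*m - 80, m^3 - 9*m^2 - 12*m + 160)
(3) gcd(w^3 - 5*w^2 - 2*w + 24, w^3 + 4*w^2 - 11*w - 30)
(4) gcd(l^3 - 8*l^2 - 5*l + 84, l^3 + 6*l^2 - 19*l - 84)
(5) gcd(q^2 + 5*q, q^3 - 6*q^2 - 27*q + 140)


(1) = 1
(2) = gcd((m - 8)*(m - 5)*(m - 2), (m - 8)*(m - 5)*(m + 4)) = m^2 - 13*m + 40
(3) = w^2 - w - 6
(4) = l^2 - l - 12
(5) = q + 5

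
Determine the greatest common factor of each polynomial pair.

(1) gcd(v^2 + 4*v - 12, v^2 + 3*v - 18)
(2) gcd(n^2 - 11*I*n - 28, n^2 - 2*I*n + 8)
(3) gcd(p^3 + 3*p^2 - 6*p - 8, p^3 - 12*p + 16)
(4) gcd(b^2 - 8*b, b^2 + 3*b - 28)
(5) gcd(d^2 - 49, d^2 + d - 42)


(1) = v + 6
(2) = n - 4*I
(3) = p^2 + 2*p - 8
(4) = 1
(5) = gcd((d - 7)*(d + 7), (d - 6)*(d + 7)) = d + 7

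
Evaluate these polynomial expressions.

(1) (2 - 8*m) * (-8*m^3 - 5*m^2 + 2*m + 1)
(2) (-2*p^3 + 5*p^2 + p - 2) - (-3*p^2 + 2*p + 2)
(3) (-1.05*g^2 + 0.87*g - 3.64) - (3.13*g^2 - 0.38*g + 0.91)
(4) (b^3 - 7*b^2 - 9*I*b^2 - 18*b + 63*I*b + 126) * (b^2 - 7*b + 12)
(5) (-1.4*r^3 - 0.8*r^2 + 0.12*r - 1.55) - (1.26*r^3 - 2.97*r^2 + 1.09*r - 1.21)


(1) = 64*m^4 + 24*m^3 - 26*m^2 - 4*m + 2
(2) = -2*p^3 + 8*p^2 - p - 4
(3) = -4.18*g^2 + 1.25*g - 4.55
(4) = b^5 - 14*b^4 - 9*I*b^4 + 43*b^3 + 126*I*b^3 + 168*b^2 - 549*I*b^2 - 1098*b + 756*I*b + 1512
(5) = -2.66*r^3 + 2.17*r^2 - 0.97*r - 0.34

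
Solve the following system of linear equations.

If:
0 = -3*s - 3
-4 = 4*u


Then:
s = -1
u = -1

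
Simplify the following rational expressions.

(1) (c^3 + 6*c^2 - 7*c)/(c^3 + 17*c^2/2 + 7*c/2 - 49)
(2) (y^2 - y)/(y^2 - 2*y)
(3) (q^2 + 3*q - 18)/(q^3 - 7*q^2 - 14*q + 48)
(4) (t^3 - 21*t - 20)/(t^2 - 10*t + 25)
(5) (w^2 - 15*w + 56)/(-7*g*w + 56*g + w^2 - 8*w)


(1) = (2*c^2 - 2*c)/(2*c^2 + 3*c - 14)
(2) = (y - 1)/(y - 2)
(3) = (q^2 + 3*q - 18)/(q^3 - 7*q^2 - 14*q + 48)
(4) = (t^2 + 5*t + 4)/(t - 5)
(5) = (w - 7)/(-7*g + w)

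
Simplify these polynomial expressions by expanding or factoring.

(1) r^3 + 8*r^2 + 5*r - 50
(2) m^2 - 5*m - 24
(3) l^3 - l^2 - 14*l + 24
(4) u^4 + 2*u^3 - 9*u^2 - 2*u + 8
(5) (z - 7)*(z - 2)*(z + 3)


(1) = (r - 2)*(r + 5)^2
(2) = (m - 8)*(m + 3)
(3) = (l - 3)*(l - 2)*(l + 4)
(4) = (u - 2)*(u - 1)*(u + 1)*(u + 4)
(5) = z^3 - 6*z^2 - 13*z + 42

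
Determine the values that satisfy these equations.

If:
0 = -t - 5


Then:
t = -5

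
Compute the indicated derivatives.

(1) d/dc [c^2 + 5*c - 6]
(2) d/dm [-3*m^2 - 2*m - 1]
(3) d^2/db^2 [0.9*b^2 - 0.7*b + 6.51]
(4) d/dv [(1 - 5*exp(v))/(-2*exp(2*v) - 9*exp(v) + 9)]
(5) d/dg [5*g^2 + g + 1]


(1) = 2*c + 5
(2) = -6*m - 2
(3) = 1.80000000000000
(4) = (-(4*exp(v) + 9)*(5*exp(v) - 1) + 10*exp(2*v) + 45*exp(v) - 45)*exp(v)/(2*exp(2*v) + 9*exp(v) - 9)^2
(5) = 10*g + 1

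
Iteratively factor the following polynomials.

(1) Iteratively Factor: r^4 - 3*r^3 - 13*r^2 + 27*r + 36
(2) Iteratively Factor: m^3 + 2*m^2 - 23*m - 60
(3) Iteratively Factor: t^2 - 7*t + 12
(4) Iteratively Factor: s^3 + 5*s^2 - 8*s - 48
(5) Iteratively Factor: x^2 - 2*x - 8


(1) = (r - 3)*(r^3 - 13*r - 12) = (r - 4)*(r - 3)*(r^2 + 4*r + 3) = (r - 4)*(r - 3)*(r + 3)*(r + 1)
(2) = (m - 5)*(m^2 + 7*m + 12) = (m - 5)*(m + 4)*(m + 3)
(3) = (t - 3)*(t - 4)
(4) = (s + 4)*(s^2 + s - 12) = (s - 3)*(s + 4)*(s + 4)
(5) = (x + 2)*(x - 4)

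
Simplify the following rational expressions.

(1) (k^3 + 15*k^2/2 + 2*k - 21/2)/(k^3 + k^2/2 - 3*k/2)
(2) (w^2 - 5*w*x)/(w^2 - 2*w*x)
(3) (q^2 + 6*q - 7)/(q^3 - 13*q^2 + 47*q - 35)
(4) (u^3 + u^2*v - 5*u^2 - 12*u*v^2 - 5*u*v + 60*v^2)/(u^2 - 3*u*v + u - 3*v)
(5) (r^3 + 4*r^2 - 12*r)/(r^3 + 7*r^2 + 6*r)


(1) = (k + 7)/k
(2) = (-w + 5*x)/(-w + 2*x)
(3) = (q + 7)/(q^2 - 12*q + 35)
(4) = (u^2 + 4*u*v - 5*u - 20*v)/(u + 1)
(5) = (r - 2)/(r + 1)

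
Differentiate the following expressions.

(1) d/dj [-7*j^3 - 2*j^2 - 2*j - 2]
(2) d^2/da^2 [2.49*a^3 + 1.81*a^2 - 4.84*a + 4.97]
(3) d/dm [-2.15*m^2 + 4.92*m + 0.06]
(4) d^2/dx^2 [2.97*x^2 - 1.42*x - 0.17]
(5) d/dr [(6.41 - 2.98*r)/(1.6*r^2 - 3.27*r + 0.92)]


(1) = -21*j^2 - 4*j - 2
(2) = 14.94*a + 3.62
(3) = 4.92 - 4.3*m
(4) = 5.94000000000000
(5) = (4.768*r^2 - 20.512*r + 18.2191)/(2.56*r^4 - 10.464*r^3 + 13.6369*r^2 - 6.0168*r + 0.8464)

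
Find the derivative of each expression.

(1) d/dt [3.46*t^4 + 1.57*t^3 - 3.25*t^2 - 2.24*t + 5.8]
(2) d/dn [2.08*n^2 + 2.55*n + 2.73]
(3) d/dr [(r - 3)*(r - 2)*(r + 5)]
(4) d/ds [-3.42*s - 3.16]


(1) = 13.84*t^3 + 4.71*t^2 - 6.5*t - 2.24
(2) = 4.16*n + 2.55
(3) = 3*r^2 - 19
(4) = -3.42000000000000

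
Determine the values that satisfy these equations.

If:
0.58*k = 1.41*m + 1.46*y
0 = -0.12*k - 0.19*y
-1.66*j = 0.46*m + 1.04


Then:
j = 0.467415762340141*y - 0.626506024096386
k = -1.58333333333333*y
m = -1.68676122931442*y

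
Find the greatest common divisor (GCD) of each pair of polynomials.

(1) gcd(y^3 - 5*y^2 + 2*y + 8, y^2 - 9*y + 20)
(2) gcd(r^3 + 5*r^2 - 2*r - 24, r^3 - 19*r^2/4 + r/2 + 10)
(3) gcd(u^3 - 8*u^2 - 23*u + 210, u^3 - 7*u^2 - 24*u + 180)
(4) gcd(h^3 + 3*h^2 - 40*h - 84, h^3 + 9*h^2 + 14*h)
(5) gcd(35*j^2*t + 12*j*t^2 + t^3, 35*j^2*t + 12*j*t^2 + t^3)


(1) = y - 4
(2) = r - 2
(3) = gcd((u - 7)*(u - 6)*(u + 5), (u - 6)^2*(u + 5)) = u^2 - u - 30
(4) = gcd((h - 6)*(h + 2)*(h + 7), h*(h + 2)*(h + 7)) = h^2 + 9*h + 14
(5) = gcd(t*(5*j + t)*(7*j + t), t*(5*j + t)*(7*j + t)) = 35*j^2*t + 12*j*t^2 + t^3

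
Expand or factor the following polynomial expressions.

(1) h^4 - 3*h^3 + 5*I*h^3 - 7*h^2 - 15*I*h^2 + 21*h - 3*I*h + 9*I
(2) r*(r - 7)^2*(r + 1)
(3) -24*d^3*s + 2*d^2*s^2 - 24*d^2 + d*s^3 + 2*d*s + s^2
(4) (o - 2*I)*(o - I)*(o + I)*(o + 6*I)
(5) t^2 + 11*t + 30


(1) = (h - 3)*(h + I)^2*(h + 3*I)
(2) = r^4 - 13*r^3 + 35*r^2 + 49*r
(3) = (-4*d + s)*(6*d + s)*(d*s + 1)
(4) = o^4 + 4*I*o^3 + 13*o^2 + 4*I*o + 12
(5) = (t + 5)*(t + 6)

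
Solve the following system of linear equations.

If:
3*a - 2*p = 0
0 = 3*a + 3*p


Then:
a = 0
p = 0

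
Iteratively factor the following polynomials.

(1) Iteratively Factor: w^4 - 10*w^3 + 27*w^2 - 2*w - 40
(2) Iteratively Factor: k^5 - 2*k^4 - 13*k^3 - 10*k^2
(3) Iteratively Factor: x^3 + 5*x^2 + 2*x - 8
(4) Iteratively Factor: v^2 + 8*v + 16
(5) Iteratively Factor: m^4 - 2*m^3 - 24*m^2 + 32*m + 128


(1) = (w - 4)*(w^3 - 6*w^2 + 3*w + 10) = (w - 4)*(w + 1)*(w^2 - 7*w + 10) = (w - 5)*(w - 4)*(w + 1)*(w - 2)
(2) = (k + 1)*(k^4 - 3*k^3 - 10*k^2) = (k - 5)*(k + 1)*(k^3 + 2*k^2) = k*(k - 5)*(k + 1)*(k^2 + 2*k) = k^2*(k - 5)*(k + 1)*(k + 2)
(3) = (x - 1)*(x^2 + 6*x + 8) = (x - 1)*(x + 2)*(x + 4)
(4) = (v + 4)*(v + 4)
(5) = (m + 2)*(m^3 - 4*m^2 - 16*m + 64) = (m - 4)*(m + 2)*(m^2 - 16) = (m - 4)^2*(m + 2)*(m + 4)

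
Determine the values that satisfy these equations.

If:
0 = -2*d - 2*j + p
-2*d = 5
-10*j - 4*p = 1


Then:
d = -5/2
j = 19/18
p = -26/9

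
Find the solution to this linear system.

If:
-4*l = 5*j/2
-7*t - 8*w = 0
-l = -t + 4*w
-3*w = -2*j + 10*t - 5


Then:
j = -1440/871
l = 900/871
t = 200/871
w = -175/871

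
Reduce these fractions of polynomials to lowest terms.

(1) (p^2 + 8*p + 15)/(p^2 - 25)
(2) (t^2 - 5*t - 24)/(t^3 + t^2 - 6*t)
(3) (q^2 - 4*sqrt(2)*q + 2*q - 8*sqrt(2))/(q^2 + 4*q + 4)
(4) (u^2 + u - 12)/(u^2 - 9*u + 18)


(1) = (p + 3)/(p - 5)
(2) = (t - 8)/(t^2 - 2*t)
(3) = (q - 4*sqrt(2))/(q + 2)
(4) = (u + 4)/(u - 6)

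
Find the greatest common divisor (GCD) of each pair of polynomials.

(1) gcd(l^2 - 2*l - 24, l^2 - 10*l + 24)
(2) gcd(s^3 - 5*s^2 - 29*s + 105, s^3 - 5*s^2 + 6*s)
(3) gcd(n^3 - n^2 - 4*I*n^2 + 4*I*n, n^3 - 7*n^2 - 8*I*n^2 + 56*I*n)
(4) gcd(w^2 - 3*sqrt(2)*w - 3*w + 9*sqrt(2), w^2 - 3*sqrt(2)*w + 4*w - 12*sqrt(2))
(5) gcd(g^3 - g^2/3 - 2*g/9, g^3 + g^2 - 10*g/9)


(1) = gcd((l - 6)*(l + 4), (l - 6)*(l - 4)) = l - 6
(2) = s - 3
(3) = n
(4) = gcd((w - 3)*(w - 3*sqrt(2)), (w + 4)*(w - 3*sqrt(2))) = w - 3*sqrt(2)
(5) = g^2 - 2*g/3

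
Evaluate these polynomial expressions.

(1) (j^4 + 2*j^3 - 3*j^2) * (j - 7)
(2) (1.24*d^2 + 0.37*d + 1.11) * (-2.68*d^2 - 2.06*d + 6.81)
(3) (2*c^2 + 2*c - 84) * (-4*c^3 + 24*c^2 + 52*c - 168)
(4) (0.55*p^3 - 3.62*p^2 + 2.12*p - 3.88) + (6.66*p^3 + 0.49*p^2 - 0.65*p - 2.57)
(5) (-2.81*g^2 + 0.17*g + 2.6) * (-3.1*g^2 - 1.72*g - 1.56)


(1) = j^5 - 5*j^4 - 17*j^3 + 21*j^2
(2) = -3.3232*d^4 - 3.546*d^3 + 4.7074*d^2 + 0.2331*d + 7.5591
(3) = -8*c^5 + 40*c^4 + 488*c^3 - 2248*c^2 - 4704*c + 14112
(4) = 7.21*p^3 - 3.13*p^2 + 1.47*p - 6.45
(5) = 8.711*g^4 + 4.3062*g^3 - 3.9688*g^2 - 4.7372*g - 4.056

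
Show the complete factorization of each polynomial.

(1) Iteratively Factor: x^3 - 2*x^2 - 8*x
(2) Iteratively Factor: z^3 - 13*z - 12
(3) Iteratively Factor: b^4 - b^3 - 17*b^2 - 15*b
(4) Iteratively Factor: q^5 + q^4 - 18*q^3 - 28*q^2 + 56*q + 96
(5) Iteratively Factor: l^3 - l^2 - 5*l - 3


(1) = (x - 4)*(x^2 + 2*x) = x*(x - 4)*(x + 2)
(2) = (z - 4)*(z^2 + 4*z + 3) = (z - 4)*(z + 3)*(z + 1)
(3) = (b - 5)*(b^3 + 4*b^2 + 3*b) = (b - 5)*(b + 1)*(b^2 + 3*b) = b*(b - 5)*(b + 1)*(b + 3)
(4) = (q - 4)*(q^4 + 5*q^3 + 2*q^2 - 20*q - 24) = (q - 4)*(q + 2)*(q^3 + 3*q^2 - 4*q - 12) = (q - 4)*(q + 2)^2*(q^2 + q - 6) = (q - 4)*(q - 2)*(q + 2)^2*(q + 3)
(5) = (l + 1)*(l^2 - 2*l - 3) = (l - 3)*(l + 1)*(l + 1)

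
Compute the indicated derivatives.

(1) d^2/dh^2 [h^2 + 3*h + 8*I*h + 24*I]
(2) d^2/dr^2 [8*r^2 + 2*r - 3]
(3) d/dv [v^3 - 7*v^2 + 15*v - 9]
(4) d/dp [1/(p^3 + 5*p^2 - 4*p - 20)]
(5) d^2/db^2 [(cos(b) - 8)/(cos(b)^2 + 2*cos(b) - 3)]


(1) = 2
(2) = 16
(3) = 3*v^2 - 14*v + 15
(4) = (-3*p^2 - 10*p + 4)/(p^3 + 5*p^2 - 4*p - 20)^2
(5) = (-9*(1 - cos(2*b))^2*cos(b)/4 + 17*(1 - cos(2*b))^2/2 - 29*cos(b)/2 + 71*cos(2*b) + 6*cos(3*b) + cos(5*b)/2 - 63)/((cos(b) - 1)^3*(cos(b) + 3)^3)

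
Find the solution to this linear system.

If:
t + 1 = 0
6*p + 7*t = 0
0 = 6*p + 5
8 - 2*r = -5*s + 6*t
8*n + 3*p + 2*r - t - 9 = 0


Then:
No Solution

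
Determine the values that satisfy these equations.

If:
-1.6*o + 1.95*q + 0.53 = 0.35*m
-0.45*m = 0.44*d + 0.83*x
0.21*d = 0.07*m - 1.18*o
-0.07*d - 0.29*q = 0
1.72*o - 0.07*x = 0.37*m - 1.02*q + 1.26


Then:
d = -3.66
m = 2.72
o = 0.81
q = 0.88
x = 0.47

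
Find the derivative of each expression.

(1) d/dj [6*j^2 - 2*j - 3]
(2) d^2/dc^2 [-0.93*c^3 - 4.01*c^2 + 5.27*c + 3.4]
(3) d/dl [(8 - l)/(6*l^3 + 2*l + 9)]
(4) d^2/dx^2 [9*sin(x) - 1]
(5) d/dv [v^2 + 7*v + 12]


(1) = 12*j - 2
(2) = -5.58*c - 8.02
(3) = (-6*l^3 - 2*l + 2*(l - 8)*(9*l^2 + 1) - 9)/(6*l^3 + 2*l + 9)^2
(4) = -9*sin(x)
(5) = 2*v + 7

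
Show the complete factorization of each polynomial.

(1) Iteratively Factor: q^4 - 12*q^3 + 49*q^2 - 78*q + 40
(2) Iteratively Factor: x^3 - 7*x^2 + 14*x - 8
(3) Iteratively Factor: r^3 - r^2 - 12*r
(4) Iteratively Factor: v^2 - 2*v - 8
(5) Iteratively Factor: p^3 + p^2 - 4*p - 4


(1) = (q - 5)*(q^3 - 7*q^2 + 14*q - 8) = (q - 5)*(q - 2)*(q^2 - 5*q + 4) = (q - 5)*(q - 2)*(q - 1)*(q - 4)
(2) = (x - 2)*(x^2 - 5*x + 4) = (x - 4)*(x - 2)*(x - 1)
(3) = (r + 3)*(r^2 - 4*r) = (r - 4)*(r + 3)*(r)
(4) = (v - 4)*(v + 2)
(5) = (p - 2)*(p^2 + 3*p + 2) = (p - 2)*(p + 2)*(p + 1)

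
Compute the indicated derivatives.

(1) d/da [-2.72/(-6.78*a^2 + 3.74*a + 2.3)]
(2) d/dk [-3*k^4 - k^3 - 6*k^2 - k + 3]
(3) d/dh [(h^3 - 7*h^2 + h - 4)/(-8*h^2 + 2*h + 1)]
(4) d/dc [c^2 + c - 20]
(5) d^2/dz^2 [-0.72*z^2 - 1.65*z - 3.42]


(1) = (10.1728 - 36.8832*a)/(-6.78*a^2 + 3.74*a + 2.3)^2
(2) = -12*k^3 - 3*k^2 - 12*k - 1
(3) = (-8*h^4 + 4*h^3 - 3*h^2 - 78*h + 9)/(64*h^4 - 32*h^3 - 12*h^2 + 4*h + 1)
(4) = 2*c + 1
(5) = -1.44000000000000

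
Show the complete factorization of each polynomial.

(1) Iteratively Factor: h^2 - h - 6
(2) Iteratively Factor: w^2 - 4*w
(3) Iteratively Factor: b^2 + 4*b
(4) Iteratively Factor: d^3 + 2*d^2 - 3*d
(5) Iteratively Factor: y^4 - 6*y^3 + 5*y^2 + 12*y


(1) = (h - 3)*(h + 2)
(2) = (w)*(w - 4)
(3) = (b)*(b + 4)
(4) = (d - 1)*(d^2 + 3*d) = d*(d - 1)*(d + 3)
(5) = (y + 1)*(y^3 - 7*y^2 + 12*y) = (y - 4)*(y + 1)*(y^2 - 3*y) = (y - 4)*(y - 3)*(y + 1)*(y)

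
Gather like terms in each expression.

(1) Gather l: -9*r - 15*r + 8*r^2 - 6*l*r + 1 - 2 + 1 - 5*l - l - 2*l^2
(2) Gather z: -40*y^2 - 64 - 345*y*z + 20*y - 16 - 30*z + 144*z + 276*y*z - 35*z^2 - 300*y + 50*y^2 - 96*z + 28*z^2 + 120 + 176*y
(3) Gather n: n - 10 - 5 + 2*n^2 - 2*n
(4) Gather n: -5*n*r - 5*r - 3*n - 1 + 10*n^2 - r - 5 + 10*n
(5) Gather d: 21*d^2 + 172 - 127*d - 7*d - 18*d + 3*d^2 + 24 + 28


(1) = -2*l^2 + l*(-6*r - 6) + 8*r^2 - 24*r
(2) = 10*y^2 - 104*y - 7*z^2 + z*(18 - 69*y) + 40
(3) = 2*n^2 - n - 15
(4) = 10*n^2 + n*(7 - 5*r) - 6*r - 6
(5) = 24*d^2 - 152*d + 224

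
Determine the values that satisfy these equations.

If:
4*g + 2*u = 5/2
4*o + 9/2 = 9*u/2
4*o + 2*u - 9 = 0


Then:
g = -43/104
o = 63/52
u = 27/13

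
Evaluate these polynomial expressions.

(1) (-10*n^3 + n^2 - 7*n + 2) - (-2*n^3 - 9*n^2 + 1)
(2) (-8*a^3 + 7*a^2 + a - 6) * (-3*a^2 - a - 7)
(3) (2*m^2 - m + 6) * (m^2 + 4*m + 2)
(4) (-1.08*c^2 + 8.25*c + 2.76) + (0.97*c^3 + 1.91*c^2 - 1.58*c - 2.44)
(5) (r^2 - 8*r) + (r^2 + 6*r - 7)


(1) = -8*n^3 + 10*n^2 - 7*n + 1
(2) = 24*a^5 - 13*a^4 + 46*a^3 - 32*a^2 - a + 42
(3) = 2*m^4 + 7*m^3 + 6*m^2 + 22*m + 12
(4) = 0.97*c^3 + 0.83*c^2 + 6.67*c + 0.32
(5) = 2*r^2 - 2*r - 7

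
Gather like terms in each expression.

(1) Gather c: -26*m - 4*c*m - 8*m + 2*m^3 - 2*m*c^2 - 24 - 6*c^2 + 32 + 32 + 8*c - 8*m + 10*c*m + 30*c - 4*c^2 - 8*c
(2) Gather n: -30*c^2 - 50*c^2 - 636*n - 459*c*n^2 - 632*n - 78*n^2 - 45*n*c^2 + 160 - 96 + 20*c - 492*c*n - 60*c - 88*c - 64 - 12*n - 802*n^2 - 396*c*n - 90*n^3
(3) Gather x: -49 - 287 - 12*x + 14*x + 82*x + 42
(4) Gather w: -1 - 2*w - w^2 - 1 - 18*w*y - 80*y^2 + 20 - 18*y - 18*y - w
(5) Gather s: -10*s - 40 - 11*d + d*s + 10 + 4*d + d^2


(1) = c^2*(-2*m - 10) + c*(6*m + 30) + 2*m^3 - 42*m + 40
(2) = -80*c^2 - 128*c - 90*n^3 + n^2*(-459*c - 880) + n*(-45*c^2 - 888*c - 1280)
(3) = 84*x - 294
(4) = -w^2 + w*(-18*y - 3) - 80*y^2 - 36*y + 18
(5) = d^2 - 7*d + s*(d - 10) - 30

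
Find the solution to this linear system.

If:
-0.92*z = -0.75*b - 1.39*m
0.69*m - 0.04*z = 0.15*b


Then:
b = 0.797796143250689*z
m = 0.231404958677686*z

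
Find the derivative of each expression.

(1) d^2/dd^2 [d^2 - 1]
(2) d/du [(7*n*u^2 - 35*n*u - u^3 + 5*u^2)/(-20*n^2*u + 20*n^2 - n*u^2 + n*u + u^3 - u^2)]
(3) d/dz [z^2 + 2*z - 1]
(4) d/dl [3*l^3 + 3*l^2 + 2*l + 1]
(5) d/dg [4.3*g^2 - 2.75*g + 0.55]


(1) = 2
(2) = (u*(7*n*u - 35*n - u^2 + 5*u)*(20*n^2 + 2*n*u - n - 3*u^2 + 2*u) + (-14*n*u + 35*n + 3*u^2 - 10*u)*(20*n^2*u - 20*n^2 + n*u^2 - n*u - u^3 + u^2))/(20*n^2*u - 20*n^2 + n*u^2 - n*u - u^3 + u^2)^2
(3) = 2*z + 2
(4) = 9*l^2 + 6*l + 2
(5) = 8.6*g - 2.75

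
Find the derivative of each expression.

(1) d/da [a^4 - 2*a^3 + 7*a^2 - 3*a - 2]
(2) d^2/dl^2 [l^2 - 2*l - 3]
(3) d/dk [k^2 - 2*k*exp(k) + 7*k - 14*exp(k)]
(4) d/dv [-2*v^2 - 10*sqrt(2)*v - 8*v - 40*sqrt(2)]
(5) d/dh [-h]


(1) = 4*a^3 - 6*a^2 + 14*a - 3
(2) = 2
(3) = -2*k*exp(k) + 2*k - 16*exp(k) + 7
(4) = -4*v - 10*sqrt(2) - 8
(5) = -1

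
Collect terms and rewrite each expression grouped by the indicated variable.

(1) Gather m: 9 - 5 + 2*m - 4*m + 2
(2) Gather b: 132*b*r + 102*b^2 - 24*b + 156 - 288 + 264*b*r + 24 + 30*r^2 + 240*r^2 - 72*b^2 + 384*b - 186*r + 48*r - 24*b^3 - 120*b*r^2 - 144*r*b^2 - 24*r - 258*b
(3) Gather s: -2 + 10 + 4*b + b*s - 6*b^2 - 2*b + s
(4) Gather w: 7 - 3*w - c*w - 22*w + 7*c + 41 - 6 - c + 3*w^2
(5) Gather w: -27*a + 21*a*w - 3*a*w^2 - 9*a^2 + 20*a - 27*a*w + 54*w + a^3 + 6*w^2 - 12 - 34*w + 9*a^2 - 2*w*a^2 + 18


(1) = 6 - 2*m
(2) = -24*b^3 + b^2*(30 - 144*r) + b*(-120*r^2 + 396*r + 102) + 270*r^2 - 162*r - 108
(3) = -6*b^2 + 2*b + s*(b + 1) + 8
(4) = 6*c + 3*w^2 + w*(-c - 25) + 42
(5) = a^3 - 7*a + w^2*(6 - 3*a) + w*(-2*a^2 - 6*a + 20) + 6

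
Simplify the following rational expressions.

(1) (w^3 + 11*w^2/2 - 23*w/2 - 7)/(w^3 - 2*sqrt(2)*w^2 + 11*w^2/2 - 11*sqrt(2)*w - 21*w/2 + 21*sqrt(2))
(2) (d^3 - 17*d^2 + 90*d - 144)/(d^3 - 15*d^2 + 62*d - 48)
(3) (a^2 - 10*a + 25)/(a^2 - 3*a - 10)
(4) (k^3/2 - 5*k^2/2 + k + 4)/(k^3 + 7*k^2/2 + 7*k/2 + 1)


(1) = (4*w^2 - 6*w - 4)/(4*w^2 + w*(-8*sqrt(2) - 6) + 12*sqrt(2))
(2) = (d - 3)/(d - 1)
(3) = (a - 5)/(a + 2)
(4) = (k^2 - 6*k + 8)/(2*k^2 + 5*k + 2)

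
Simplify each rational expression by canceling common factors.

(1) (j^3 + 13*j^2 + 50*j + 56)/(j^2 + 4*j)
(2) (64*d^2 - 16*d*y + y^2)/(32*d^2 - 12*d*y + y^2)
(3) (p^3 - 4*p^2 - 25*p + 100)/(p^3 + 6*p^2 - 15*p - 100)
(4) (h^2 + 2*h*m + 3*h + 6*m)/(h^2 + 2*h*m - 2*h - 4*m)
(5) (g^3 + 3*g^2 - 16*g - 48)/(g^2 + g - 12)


(1) = (j^2 + 9*j + 14)/j
(2) = (-8*d + y)/(-4*d + y)
(3) = (p - 5)/(p + 5)
(4) = (h + 3)/(h - 2)
(5) = (g^2 - g - 12)/(g - 3)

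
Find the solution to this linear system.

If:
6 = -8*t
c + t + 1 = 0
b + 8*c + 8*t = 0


Then:
b = 8
c = -1/4
t = -3/4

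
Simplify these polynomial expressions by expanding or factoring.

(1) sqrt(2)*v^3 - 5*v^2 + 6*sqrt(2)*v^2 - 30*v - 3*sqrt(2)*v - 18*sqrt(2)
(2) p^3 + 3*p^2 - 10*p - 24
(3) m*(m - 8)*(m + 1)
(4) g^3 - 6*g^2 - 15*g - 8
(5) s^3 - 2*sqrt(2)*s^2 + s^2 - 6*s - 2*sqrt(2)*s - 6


(1) = (v + 6)*(v - 3*sqrt(2))*(sqrt(2)*v + 1)
(2) = (p - 3)*(p + 2)*(p + 4)
(3) = m^3 - 7*m^2 - 8*m
(4) = (g - 8)*(g + 1)^2
(5) = (s + 1)*(s - 3*sqrt(2))*(s + sqrt(2))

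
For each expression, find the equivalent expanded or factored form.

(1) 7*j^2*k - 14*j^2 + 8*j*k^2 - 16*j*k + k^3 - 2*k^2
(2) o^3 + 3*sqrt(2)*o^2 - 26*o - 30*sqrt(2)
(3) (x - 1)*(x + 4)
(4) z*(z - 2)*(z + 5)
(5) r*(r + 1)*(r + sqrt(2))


(1) = (j + k)*(7*j + k)*(k - 2)
(2) = (o - 3*sqrt(2))*(o + sqrt(2))*(o + 5*sqrt(2))
(3) = x^2 + 3*x - 4
(4) = z^3 + 3*z^2 - 10*z
(5) = r^3 + r^2 + sqrt(2)*r^2 + sqrt(2)*r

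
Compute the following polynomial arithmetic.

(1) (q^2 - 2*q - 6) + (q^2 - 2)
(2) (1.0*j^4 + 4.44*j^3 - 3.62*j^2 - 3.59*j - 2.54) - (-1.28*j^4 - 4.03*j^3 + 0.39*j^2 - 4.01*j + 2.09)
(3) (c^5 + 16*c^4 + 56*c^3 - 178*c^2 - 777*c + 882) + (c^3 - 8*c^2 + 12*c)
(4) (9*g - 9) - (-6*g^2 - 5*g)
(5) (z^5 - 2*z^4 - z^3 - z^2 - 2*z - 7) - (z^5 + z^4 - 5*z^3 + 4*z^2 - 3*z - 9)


(1) = 2*q^2 - 2*q - 8
(2) = 2.28*j^4 + 8.47*j^3 - 4.01*j^2 + 0.42*j - 4.63
(3) = c^5 + 16*c^4 + 57*c^3 - 186*c^2 - 765*c + 882
(4) = 6*g^2 + 14*g - 9
(5) = -3*z^4 + 4*z^3 - 5*z^2 + z + 2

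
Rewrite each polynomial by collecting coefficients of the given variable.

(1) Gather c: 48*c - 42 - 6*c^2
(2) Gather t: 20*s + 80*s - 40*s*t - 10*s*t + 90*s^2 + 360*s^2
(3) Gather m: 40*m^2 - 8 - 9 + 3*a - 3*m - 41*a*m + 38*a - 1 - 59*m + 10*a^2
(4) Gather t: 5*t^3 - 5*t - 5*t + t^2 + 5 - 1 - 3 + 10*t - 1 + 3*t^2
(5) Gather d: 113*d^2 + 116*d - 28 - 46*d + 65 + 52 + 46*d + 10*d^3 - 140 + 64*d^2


(1) = -6*c^2 + 48*c - 42
(2) = 450*s^2 - 50*s*t + 100*s
(3) = 10*a^2 + 41*a + 40*m^2 + m*(-41*a - 62) - 18
(4) = 5*t^3 + 4*t^2
(5) = 10*d^3 + 177*d^2 + 116*d - 51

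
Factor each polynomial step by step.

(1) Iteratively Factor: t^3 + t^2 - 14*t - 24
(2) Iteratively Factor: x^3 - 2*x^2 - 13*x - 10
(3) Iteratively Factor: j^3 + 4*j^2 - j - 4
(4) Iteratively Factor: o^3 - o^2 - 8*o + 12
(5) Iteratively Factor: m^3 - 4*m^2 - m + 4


(1) = (t + 2)*(t^2 - t - 12) = (t + 2)*(t + 3)*(t - 4)
(2) = (x - 5)*(x^2 + 3*x + 2) = (x - 5)*(x + 1)*(x + 2)
(3) = (j - 1)*(j^2 + 5*j + 4) = (j - 1)*(j + 4)*(j + 1)
(4) = (o - 2)*(o^2 + o - 6) = (o - 2)*(o + 3)*(o - 2)
(5) = (m - 4)*(m^2 - 1) = (m - 4)*(m - 1)*(m + 1)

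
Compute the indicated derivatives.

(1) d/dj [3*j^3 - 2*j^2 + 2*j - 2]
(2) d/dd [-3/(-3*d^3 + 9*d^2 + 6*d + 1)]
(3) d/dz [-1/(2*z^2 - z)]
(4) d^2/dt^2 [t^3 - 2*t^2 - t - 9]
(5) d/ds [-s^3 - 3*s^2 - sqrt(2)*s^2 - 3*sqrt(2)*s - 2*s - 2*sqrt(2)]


(1) = 9*j^2 - 4*j + 2
(2) = 9*(-3*d^2 + 6*d + 2)/(-3*d^3 + 9*d^2 + 6*d + 1)^2
(3) = (4*z - 1)/(z^2*(2*z - 1)^2)
(4) = 6*t - 4
(5) = -3*s^2 - 6*s - 2*sqrt(2)*s - 3*sqrt(2) - 2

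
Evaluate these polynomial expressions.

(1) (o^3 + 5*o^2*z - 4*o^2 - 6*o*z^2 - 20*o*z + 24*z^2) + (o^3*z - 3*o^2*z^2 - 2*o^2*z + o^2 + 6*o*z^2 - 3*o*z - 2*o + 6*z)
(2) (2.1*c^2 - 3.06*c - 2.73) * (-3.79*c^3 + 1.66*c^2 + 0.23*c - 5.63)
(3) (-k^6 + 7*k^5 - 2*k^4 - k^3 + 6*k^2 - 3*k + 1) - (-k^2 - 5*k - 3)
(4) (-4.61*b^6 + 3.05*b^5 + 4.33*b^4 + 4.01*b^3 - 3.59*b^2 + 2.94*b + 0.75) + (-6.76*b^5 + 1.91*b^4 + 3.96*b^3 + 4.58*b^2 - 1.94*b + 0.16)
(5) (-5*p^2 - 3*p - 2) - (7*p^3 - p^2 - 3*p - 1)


(1) = o^3*z + o^3 - 3*o^2*z^2 + 3*o^2*z - 3*o^2 - 23*o*z - 2*o + 24*z^2 + 6*z
(2) = -7.959*c^5 + 15.0834*c^4 + 5.7501*c^3 - 17.0586*c^2 + 16.5999*c + 15.3699
(3) = -k^6 + 7*k^5 - 2*k^4 - k^3 + 7*k^2 + 2*k + 4
(4) = -4.61*b^6 - 3.71*b^5 + 6.24*b^4 + 7.97*b^3 + 0.99*b^2 + 1.0*b + 0.91
(5) = -7*p^3 - 4*p^2 - 1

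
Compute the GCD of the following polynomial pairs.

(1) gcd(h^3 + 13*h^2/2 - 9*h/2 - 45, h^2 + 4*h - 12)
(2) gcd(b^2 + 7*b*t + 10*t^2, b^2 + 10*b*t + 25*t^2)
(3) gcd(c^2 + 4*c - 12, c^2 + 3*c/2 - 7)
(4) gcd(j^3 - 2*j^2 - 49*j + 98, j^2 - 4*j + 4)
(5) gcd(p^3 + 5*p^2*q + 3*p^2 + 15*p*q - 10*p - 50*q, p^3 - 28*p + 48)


(1) = h + 6
(2) = b + 5*t
(3) = gcd((c - 2)*(c + 6), (c - 2)*(c + 7/2)) = c - 2
(4) = j - 2
(5) = p - 2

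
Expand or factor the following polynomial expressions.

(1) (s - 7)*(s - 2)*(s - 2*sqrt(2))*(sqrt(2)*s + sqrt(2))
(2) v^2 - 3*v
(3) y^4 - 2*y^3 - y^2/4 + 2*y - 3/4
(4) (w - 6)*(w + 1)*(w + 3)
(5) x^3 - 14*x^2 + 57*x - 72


(1) = sqrt(2)*s^4 - 8*sqrt(2)*s^3 - 4*s^3 + 5*sqrt(2)*s^2 + 32*s^2 - 20*s + 14*sqrt(2)*s - 56
(2) = v*(v - 3)
(3) = (y - 3/2)*(y - 1)*(y - 1/2)*(y + 1)
(4) = w^3 - 2*w^2 - 21*w - 18
(5) = (x - 8)*(x - 3)^2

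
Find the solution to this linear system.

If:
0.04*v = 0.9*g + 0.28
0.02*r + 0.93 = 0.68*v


Then:
g = 0.0444444444444444*v - 0.311111111111111
r = 34.0*v - 46.5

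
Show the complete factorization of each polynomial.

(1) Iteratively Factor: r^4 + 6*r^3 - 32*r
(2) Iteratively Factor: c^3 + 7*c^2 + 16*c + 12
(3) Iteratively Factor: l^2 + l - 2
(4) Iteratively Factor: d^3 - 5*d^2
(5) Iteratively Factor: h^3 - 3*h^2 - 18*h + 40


(1) = (r - 2)*(r^3 + 8*r^2 + 16*r) = r*(r - 2)*(r^2 + 8*r + 16) = r*(r - 2)*(r + 4)*(r + 4)
(2) = (c + 2)*(c^2 + 5*c + 6) = (c + 2)*(c + 3)*(c + 2)
(3) = (l - 1)*(l + 2)
(4) = (d)*(d^2 - 5*d) = d^2*(d - 5)
(5) = (h - 2)*(h^2 - h - 20) = (h - 2)*(h + 4)*(h - 5)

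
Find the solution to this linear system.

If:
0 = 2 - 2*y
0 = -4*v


Then:
v = 0
y = 1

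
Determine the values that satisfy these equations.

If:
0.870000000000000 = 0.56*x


Then:
x = 1.55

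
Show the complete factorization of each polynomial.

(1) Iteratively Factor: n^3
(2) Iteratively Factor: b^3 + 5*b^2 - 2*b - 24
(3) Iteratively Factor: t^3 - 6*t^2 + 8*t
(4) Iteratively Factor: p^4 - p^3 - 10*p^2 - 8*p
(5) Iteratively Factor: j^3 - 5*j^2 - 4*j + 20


(1) = (n)*(n^2) = n^2*(n)
(2) = (b - 2)*(b^2 + 7*b + 12) = (b - 2)*(b + 3)*(b + 4)
(3) = (t - 4)*(t^2 - 2*t) = (t - 4)*(t - 2)*(t)
(4) = (p + 2)*(p^3 - 3*p^2 - 4*p) = (p - 4)*(p + 2)*(p^2 + p) = (p - 4)*(p + 1)*(p + 2)*(p)
(5) = (j + 2)*(j^2 - 7*j + 10) = (j - 5)*(j + 2)*(j - 2)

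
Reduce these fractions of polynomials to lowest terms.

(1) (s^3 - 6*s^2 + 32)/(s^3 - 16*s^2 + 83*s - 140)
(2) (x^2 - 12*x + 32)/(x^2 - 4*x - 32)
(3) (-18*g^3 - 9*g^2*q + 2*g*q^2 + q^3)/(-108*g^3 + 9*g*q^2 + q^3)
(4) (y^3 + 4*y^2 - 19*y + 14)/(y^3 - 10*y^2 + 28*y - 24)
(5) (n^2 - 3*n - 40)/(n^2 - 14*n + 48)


(1) = (s^2 - 2*s - 8)/(s^2 - 12*s + 35)
(2) = (x - 4)/(x + 4)
(3) = (6*g^2 + 5*g*q + q^2)/(36*g^2 + 12*g*q + q^2)
(4) = (y^2 + 6*y - 7)/(y^2 - 8*y + 12)
(5) = (n + 5)/(n - 6)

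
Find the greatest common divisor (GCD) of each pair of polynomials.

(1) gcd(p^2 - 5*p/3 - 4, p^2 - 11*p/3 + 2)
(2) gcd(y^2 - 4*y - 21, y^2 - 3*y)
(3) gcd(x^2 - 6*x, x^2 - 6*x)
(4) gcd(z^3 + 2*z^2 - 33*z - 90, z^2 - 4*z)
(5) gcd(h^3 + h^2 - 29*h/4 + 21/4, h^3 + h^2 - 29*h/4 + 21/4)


(1) = p - 3
(2) = gcd((y - 7)*(y + 3), y*(y - 3)) = 1
(3) = x^2 - 6*x
(4) = gcd((z - 6)*(z + 3)*(z + 5), z*(z - 4)) = 1
(5) = gcd((h - 3/2)*(h - 1)*(h + 7/2), (h - 3/2)*(h - 1)*(h + 7/2)) = h^3 + h^2 - 29*h/4 + 21/4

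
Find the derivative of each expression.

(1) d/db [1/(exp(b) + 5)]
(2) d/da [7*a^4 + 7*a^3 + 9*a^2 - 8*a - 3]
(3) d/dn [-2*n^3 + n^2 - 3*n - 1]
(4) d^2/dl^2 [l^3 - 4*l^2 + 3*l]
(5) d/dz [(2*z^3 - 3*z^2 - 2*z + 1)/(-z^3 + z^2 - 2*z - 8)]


(1) = -exp(b)/(exp(b) + 5)^2
(2) = 28*a^3 + 21*a^2 + 18*a - 8
(3) = -6*n^2 + 2*n - 3
(4) = 6*l - 8
(5) = (-z^4 - 12*z^3 - 37*z^2 + 46*z + 18)/(z^6 - 2*z^5 + 5*z^4 + 12*z^3 - 12*z^2 + 32*z + 64)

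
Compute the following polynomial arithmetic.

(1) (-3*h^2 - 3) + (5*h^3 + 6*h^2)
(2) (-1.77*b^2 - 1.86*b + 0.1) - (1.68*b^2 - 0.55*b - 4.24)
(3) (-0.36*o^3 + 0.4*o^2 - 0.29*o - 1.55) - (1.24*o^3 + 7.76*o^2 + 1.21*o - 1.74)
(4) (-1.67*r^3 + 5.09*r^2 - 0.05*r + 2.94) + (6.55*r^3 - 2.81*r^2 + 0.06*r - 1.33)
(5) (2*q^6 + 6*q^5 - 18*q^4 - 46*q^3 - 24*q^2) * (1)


(1) = 5*h^3 + 3*h^2 - 3
(2) = -3.45*b^2 - 1.31*b + 4.34
(3) = -1.6*o^3 - 7.36*o^2 - 1.5*o + 0.19
(4) = 4.88*r^3 + 2.28*r^2 + 0.01*r + 1.61
(5) = 2*q^6 + 6*q^5 - 18*q^4 - 46*q^3 - 24*q^2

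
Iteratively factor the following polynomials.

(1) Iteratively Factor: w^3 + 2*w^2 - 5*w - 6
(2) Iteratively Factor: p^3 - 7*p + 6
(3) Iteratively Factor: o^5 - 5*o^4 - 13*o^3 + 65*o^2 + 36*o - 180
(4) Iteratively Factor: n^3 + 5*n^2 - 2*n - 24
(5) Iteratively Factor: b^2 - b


(1) = (w + 1)*(w^2 + w - 6) = (w - 2)*(w + 1)*(w + 3)
(2) = (p + 3)*(p^2 - 3*p + 2) = (p - 2)*(p + 3)*(p - 1)
(3) = (o - 3)*(o^4 - 2*o^3 - 19*o^2 + 8*o + 60) = (o - 3)*(o + 3)*(o^3 - 5*o^2 - 4*o + 20) = (o - 5)*(o - 3)*(o + 3)*(o^2 - 4) = (o - 5)*(o - 3)*(o + 2)*(o + 3)*(o - 2)
(4) = (n - 2)*(n^2 + 7*n + 12) = (n - 2)*(n + 3)*(n + 4)
(5) = (b)*(b - 1)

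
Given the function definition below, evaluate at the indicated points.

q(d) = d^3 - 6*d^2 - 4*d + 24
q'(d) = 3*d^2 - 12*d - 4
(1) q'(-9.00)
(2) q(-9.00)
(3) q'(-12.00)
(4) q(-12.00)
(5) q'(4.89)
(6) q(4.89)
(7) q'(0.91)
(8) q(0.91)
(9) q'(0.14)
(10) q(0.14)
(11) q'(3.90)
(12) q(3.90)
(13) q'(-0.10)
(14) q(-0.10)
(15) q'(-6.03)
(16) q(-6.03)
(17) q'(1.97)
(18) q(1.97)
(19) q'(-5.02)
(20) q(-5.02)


(1) = 347.00
(2) = -1155.00
(3) = 572.00
(4) = -2520.00
(5) = 9.06
(6) = -22.10
(7) = -12.44
(8) = 16.14
(9) = -5.62
(10) = 23.33
(11) = -5.17
(12) = -23.54
(13) = -2.77
(14) = 24.34
(15) = 177.44
(16) = -389.30
(17) = -16.00
(18) = 0.48
(19) = 131.84
(20) = -233.63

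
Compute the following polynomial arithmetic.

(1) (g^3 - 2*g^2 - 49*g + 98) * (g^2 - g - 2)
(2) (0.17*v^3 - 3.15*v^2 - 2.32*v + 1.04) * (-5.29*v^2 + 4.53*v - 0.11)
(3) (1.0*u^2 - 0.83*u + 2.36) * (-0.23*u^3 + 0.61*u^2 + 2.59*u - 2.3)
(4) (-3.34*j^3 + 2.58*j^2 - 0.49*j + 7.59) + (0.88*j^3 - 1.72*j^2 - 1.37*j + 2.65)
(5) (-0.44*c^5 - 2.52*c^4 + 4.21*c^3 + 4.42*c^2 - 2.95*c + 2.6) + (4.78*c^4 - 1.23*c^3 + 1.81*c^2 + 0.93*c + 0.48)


(1) = g^5 - 3*g^4 - 49*g^3 + 151*g^2 - 196
(2) = -0.8993*v^5 + 17.4336*v^4 - 2.0154*v^3 - 15.6647*v^2 + 4.9664*v - 0.1144
(3) = -0.23*u^5 + 0.8009*u^4 + 1.5409*u^3 - 3.0101*u^2 + 8.0214*u - 5.428
(4) = -2.46*j^3 + 0.86*j^2 - 1.86*j + 10.24
(5) = -0.44*c^5 + 2.26*c^4 + 2.98*c^3 + 6.23*c^2 - 2.02*c + 3.08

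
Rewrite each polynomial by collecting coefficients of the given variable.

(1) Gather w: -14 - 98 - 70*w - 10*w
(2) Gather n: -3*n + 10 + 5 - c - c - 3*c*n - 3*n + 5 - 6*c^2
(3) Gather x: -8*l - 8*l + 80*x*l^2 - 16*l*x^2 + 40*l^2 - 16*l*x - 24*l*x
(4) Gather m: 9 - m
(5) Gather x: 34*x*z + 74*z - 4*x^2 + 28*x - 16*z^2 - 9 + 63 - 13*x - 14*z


(1) = -80*w - 112
(2) = -6*c^2 - 2*c + n*(-3*c - 6) + 20
(3) = 40*l^2 - 16*l*x^2 - 16*l + x*(80*l^2 - 40*l)
(4) = 9 - m
(5) = -4*x^2 + x*(34*z + 15) - 16*z^2 + 60*z + 54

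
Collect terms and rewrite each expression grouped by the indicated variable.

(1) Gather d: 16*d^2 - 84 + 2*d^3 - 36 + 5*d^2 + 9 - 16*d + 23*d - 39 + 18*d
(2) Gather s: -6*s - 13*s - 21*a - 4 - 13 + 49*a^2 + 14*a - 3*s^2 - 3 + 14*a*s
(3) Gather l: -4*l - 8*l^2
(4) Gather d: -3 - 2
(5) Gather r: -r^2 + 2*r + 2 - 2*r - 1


(1) = 2*d^3 + 21*d^2 + 25*d - 150
(2) = 49*a^2 - 7*a - 3*s^2 + s*(14*a - 19) - 20
(3) = -8*l^2 - 4*l
(4) = -5
(5) = 1 - r^2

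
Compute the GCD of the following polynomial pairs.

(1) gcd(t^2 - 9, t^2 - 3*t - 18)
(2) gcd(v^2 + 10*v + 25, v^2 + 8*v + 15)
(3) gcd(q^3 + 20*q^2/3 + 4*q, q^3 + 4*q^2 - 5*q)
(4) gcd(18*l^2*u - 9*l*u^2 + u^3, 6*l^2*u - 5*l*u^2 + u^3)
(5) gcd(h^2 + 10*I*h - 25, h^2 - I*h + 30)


(1) = gcd((t - 3)*(t + 3), (t - 6)*(t + 3)) = t + 3
(2) = gcd((v + 5)^2, (v + 3)*(v + 5)) = v + 5
(3) = gcd(q*(q + 2/3)*(q + 6), q*(q - 1)*(q + 5)) = q
(4) = -3*l*u + u^2
(5) = h + 5*I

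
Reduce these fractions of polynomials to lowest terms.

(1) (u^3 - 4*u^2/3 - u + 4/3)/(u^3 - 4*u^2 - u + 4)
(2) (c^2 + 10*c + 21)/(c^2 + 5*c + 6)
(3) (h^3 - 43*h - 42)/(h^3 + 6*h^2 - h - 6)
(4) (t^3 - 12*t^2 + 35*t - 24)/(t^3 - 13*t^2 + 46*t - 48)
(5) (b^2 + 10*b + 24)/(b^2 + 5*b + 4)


(1) = (3*u - 4)/(3*u - 12)
(2) = (c + 7)/(c + 2)
(3) = (h - 7)/(h - 1)
(4) = (t - 1)/(t - 2)
(5) = (b + 6)/(b + 1)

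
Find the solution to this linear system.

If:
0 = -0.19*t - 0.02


Then:
t = -0.11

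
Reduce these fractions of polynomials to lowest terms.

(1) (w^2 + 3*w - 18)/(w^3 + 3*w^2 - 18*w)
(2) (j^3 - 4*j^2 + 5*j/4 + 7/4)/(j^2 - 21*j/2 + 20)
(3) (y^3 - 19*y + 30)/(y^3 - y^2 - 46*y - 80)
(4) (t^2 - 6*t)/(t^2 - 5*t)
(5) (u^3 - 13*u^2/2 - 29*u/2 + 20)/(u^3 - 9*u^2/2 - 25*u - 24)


(1) = 1/w
(2) = (4*j^3 - 16*j^2 + 5*j + 7)/(4*j^2 - 42*j + 80)
(3) = (y^2 - 5*y + 6)/(y^2 - 6*y - 16)
(4) = (t - 6)/(t - 5)
(5) = (2*u^2 + 3*u - 5)/(2*u^2 + 7*u + 6)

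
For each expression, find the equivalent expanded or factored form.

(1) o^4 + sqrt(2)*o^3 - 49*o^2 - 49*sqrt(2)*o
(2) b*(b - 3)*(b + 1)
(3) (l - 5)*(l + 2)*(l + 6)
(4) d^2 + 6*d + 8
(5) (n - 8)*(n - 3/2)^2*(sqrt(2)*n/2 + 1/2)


(1) = o*(o - 7)*(o + 7)*(o + sqrt(2))
(2) = b^3 - 2*b^2 - 3*b
(3) = l^3 + 3*l^2 - 28*l - 60
(4) = (d + 2)*(d + 4)
(5) = sqrt(2)*n^4/2 - 11*sqrt(2)*n^3/2 + n^3/2 - 11*n^2/2 + 105*sqrt(2)*n^2/8 - 9*sqrt(2)*n + 105*n/8 - 9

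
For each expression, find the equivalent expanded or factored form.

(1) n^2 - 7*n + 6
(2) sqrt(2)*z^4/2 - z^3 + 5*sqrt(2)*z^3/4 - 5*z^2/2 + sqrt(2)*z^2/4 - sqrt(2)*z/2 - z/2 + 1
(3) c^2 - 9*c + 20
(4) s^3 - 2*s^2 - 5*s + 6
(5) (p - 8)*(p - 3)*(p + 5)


(1) = (n - 6)*(n - 1)
(2) = (z - 1/2)*(z + 1)*(z - sqrt(2))*(sqrt(2)*z/2 + sqrt(2))
(3) = (c - 5)*(c - 4)
(4) = (s - 3)*(s - 1)*(s + 2)
(5) = p^3 - 6*p^2 - 31*p + 120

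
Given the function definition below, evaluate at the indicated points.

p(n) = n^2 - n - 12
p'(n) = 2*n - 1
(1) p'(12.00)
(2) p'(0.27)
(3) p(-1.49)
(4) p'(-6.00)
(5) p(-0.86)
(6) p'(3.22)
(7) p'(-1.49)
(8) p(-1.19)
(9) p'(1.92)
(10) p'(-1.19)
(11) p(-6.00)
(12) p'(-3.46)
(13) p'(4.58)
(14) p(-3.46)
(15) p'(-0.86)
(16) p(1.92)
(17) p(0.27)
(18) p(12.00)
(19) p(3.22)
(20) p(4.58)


(1) = 23.00
(2) = -0.46
(3) = -8.29
(4) = -13.00
(5) = -10.40
(6) = 5.44
(7) = -3.98
(8) = -9.39
(9) = 2.84
(10) = -3.38
(11) = 30.00
(12) = -7.92
(13) = 8.16
(14) = 3.43
(15) = -2.72
(16) = -10.23
(17) = -12.20
(18) = 120.00
(19) = -4.85
(20) = 4.40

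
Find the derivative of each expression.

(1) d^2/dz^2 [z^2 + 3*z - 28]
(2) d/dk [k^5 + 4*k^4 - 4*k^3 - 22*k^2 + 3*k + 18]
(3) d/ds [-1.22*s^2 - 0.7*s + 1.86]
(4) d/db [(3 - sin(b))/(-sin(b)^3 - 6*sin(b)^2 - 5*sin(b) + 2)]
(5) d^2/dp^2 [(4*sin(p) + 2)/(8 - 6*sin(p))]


(1) = 2
(2) = 5*k^4 + 16*k^3 - 12*k^2 - 44*k + 3
(3) = -2.44*s - 0.7
(4) = (-2*sin(b)^3 + 3*sin(b)^2 + 36*sin(b) + 13)*cos(b)/(sin(b)^3 + 6*sin(b)^2 + 5*sin(b) - 2)^2
(5) = 11*(3*sin(p)^2 + 4*sin(p) - 6)/(3*sin(p) - 4)^3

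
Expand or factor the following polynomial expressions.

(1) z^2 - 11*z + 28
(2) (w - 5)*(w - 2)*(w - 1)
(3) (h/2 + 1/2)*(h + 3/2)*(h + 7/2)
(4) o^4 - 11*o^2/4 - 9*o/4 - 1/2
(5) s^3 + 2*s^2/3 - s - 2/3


(1) = (z - 7)*(z - 4)
(2) = w^3 - 8*w^2 + 17*w - 10
(3) = h^3/2 + 3*h^2 + 41*h/8 + 21/8
(4) = (o - 2)*(o + 1/2)^2*(o + 1)
(5) = (s - 1)*(s + 2/3)*(s + 1)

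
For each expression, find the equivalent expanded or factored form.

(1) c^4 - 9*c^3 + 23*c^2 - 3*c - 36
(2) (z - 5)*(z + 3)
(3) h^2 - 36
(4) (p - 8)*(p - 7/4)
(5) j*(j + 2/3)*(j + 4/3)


(1) = (c - 4)*(c - 3)^2*(c + 1)
(2) = z^2 - 2*z - 15
(3) = (h - 6)*(h + 6)
(4) = p^2 - 39*p/4 + 14
(5) = j^3 + 2*j^2 + 8*j/9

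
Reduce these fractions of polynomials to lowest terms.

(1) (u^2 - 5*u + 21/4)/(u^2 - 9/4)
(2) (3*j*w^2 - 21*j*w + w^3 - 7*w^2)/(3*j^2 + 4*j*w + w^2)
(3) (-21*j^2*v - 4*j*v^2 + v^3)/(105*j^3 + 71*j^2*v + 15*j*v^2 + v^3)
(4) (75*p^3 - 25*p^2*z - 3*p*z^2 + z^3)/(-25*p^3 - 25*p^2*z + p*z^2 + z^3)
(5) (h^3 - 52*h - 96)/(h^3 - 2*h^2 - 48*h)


(1) = (2*u - 7)/(2*u + 3)
(2) = (w^2 - 7*w)/(j + w)
(3) = (-7*j*v + v^2)/(35*j^2 + 12*j*v + v^2)
(4) = (-3*p + z)/(p + z)
(5) = (h + 2)/h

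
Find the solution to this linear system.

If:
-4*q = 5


Then:
q = -5/4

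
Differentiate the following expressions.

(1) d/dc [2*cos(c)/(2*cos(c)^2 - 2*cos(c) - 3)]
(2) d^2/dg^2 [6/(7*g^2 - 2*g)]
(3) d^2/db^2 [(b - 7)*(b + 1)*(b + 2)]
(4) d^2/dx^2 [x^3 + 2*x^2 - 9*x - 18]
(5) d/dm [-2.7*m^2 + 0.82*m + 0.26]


(1) = 2*(cos(2*c) + 4)*sin(c)/(2*cos(c) - cos(2*c) + 2)^2
(2) = 12*(-7*g*(7*g - 2) + 4*(7*g - 1)^2)/(g^3*(7*g - 2)^3)
(3) = 6*b - 8
(4) = 6*x + 4
(5) = 0.82 - 5.4*m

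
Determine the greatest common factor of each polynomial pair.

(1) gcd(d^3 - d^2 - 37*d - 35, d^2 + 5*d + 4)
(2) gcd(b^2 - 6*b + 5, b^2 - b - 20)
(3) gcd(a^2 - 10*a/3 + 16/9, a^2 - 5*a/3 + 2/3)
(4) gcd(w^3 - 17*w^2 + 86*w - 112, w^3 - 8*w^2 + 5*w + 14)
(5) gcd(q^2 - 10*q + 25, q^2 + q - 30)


(1) = gcd((d - 7)*(d + 1)*(d + 5), (d + 1)*(d + 4)) = d + 1
(2) = b - 5
(3) = a - 2/3
(4) = w^2 - 9*w + 14
(5) = gcd((q - 5)^2, (q - 5)*(q + 6)) = q - 5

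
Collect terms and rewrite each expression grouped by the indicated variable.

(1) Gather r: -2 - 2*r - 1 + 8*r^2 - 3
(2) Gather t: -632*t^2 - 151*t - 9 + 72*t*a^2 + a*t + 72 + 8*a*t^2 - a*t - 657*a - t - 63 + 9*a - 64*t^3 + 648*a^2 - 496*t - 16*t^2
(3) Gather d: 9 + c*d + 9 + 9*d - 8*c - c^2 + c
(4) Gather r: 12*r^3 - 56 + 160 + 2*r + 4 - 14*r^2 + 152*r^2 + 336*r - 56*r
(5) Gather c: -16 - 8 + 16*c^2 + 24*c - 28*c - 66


(1) = 8*r^2 - 2*r - 6
(2) = 648*a^2 - 648*a - 64*t^3 + t^2*(8*a - 648) + t*(72*a^2 - 648)
(3) = -c^2 - 7*c + d*(c + 9) + 18
(4) = 12*r^3 + 138*r^2 + 282*r + 108
(5) = 16*c^2 - 4*c - 90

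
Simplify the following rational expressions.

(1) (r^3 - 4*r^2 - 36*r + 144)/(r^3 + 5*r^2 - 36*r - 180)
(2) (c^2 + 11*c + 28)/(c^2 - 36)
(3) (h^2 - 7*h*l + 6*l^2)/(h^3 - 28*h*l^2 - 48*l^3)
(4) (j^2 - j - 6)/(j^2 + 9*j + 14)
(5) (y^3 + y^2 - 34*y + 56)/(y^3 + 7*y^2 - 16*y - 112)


(1) = (r - 4)/(r + 5)
(2) = (c^2 + 11*c + 28)/(c^2 - 36)
(3) = (h - l)/(h^2 + 6*h*l + 8*l^2)
(4) = (j - 3)/(j + 7)
(5) = (y - 2)/(y + 4)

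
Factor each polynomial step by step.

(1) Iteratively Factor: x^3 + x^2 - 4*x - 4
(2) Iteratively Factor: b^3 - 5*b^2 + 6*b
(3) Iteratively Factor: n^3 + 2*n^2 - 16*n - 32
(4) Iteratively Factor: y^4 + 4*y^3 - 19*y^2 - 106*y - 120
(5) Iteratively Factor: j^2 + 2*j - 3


(1) = (x + 1)*(x^2 - 4) = (x - 2)*(x + 1)*(x + 2)
(2) = (b)*(b^2 - 5*b + 6) = b*(b - 3)*(b - 2)
(3) = (n + 4)*(n^2 - 2*n - 8) = (n - 4)*(n + 4)*(n + 2)
(4) = (y - 5)*(y^3 + 9*y^2 + 26*y + 24) = (y - 5)*(y + 4)*(y^2 + 5*y + 6) = (y - 5)*(y + 2)*(y + 4)*(y + 3)
(5) = (j - 1)*(j + 3)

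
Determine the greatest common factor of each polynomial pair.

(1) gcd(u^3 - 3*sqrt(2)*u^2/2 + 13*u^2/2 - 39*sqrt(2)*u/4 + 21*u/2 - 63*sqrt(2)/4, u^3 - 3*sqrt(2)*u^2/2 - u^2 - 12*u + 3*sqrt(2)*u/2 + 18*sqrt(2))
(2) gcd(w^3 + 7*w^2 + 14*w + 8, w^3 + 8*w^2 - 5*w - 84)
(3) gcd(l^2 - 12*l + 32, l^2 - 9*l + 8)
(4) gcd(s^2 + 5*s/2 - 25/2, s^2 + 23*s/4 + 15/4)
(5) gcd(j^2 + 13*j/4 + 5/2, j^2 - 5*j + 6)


(1) = gcd((u + 3)*(u + 7/2)*(u - 3*sqrt(2)/2), (u - 4)*(u + 3)*(u - 3*sqrt(2)/2)) = u^2 + u*(3 - 3*sqrt(2)/2) - 9*sqrt(2)/2
(2) = gcd((w + 1)*(w + 2)*(w + 4), (w - 3)*(w + 4)*(w + 7)) = w + 4
(3) = l - 8
(4) = s + 5
(5) = gcd((j + 5/4)*(j + 2), (j - 3)*(j - 2)) = 1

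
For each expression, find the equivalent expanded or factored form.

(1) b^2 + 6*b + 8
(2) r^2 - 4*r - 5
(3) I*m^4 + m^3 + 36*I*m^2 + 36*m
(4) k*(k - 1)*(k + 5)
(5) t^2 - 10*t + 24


(1) = (b + 2)*(b + 4)
(2) = (r - 5)*(r + 1)
(3) = m*(m - 6*I)*(m + 6*I)*(I*m + 1)
(4) = k^3 + 4*k^2 - 5*k
(5) = (t - 6)*(t - 4)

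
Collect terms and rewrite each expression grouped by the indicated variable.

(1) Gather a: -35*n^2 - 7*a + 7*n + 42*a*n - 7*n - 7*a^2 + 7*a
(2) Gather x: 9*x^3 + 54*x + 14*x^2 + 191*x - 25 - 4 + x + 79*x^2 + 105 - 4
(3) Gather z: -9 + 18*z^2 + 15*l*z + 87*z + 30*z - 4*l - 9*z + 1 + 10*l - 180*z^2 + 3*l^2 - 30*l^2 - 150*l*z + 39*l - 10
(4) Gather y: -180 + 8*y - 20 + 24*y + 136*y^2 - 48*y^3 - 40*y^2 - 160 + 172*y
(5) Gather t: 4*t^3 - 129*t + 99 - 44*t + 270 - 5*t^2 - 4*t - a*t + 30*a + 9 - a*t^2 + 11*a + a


(1) = -7*a^2 + 42*a*n - 35*n^2
(2) = 9*x^3 + 93*x^2 + 246*x + 72
(3) = -27*l^2 + 45*l - 162*z^2 + z*(108 - 135*l) - 18
(4) = -48*y^3 + 96*y^2 + 204*y - 360
(5) = 42*a + 4*t^3 + t^2*(-a - 5) + t*(-a - 177) + 378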